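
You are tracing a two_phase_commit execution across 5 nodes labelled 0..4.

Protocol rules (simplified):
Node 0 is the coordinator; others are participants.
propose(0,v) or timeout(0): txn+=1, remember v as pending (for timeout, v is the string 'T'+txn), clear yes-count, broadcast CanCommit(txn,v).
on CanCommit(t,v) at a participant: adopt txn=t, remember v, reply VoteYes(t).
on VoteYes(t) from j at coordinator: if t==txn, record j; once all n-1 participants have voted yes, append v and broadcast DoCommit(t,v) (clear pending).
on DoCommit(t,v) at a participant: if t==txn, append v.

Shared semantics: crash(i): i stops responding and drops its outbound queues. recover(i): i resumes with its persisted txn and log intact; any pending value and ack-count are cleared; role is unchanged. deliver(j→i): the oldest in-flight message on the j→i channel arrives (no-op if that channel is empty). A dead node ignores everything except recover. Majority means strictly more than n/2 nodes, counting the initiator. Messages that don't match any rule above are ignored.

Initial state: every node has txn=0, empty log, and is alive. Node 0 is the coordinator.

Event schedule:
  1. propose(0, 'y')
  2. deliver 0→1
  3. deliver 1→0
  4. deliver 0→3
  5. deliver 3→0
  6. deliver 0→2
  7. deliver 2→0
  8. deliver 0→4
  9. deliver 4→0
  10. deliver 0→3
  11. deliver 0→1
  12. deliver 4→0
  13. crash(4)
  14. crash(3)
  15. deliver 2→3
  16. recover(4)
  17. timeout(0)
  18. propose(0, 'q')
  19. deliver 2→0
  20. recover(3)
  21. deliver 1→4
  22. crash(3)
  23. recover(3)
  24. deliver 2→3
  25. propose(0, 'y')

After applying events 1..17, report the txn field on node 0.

[1] propose(0,'y') → N0(coor t1 [-])
[2] deliver 0→1 → N1(part t1 [-])
[3] deliver 1→0 → ∅
[4] deliver 0→3 → N3(part t1 [-])
[5] deliver 3→0 → ∅
[6] deliver 0→2 → N2(part t1 [-])
[7] deliver 2→0 → ∅
[8] deliver 0→4 → N4(part t1 [-])
[9] deliver 4→0 → N0(coor t1 [y])
[10] deliver 0→3 → N3(part t1 [y])
[11] deliver 0→1 → N1(part t1 [y])
[12] deliver 4→0 → ∅
[13] crash(4) → N4(✗part t1 [-])
[14] crash(3) → N3(✗part t1 [y])
[15] deliver 2→3 → ∅
[16] recover(4) → N4(part t1 [-])
[17] timeout(0) → N0(coor t2 [y])

2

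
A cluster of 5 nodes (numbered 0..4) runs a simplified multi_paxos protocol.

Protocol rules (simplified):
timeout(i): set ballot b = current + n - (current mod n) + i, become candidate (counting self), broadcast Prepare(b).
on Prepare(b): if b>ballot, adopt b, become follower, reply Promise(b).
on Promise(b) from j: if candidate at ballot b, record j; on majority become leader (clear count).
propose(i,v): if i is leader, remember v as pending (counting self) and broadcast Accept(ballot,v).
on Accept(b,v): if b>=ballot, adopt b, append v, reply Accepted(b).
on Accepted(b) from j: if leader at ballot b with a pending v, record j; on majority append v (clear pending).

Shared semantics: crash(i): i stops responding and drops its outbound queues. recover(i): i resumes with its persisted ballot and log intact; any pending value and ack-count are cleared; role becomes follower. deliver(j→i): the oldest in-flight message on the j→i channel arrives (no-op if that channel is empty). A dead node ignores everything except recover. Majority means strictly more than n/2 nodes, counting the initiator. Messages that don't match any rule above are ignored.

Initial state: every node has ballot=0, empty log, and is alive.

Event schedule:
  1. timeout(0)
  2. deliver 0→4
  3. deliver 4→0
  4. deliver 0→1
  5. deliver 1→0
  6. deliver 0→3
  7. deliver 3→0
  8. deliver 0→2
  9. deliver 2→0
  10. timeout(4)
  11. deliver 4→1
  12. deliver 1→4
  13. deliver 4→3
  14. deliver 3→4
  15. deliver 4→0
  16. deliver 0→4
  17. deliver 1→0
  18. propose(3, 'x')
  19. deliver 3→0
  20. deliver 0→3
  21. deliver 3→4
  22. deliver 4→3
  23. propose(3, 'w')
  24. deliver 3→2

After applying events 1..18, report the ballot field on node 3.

[1] timeout(0) → N0(cand b5 [-])
[2] deliver 0→4 → N4(foll b5 [-])
[3] deliver 4→0 → ∅
[4] deliver 0→1 → N1(foll b5 [-])
[5] deliver 1→0 → N0(lead b5 [-])
[6] deliver 0→3 → N3(foll b5 [-])
[7] deliver 3→0 → ∅
[8] deliver 0→2 → N2(foll b5 [-])
[9] deliver 2→0 → ∅
[10] timeout(4) → N4(cand b14 [-])
[11] deliver 4→1 → N1(foll b14 [-])
[12] deliver 1→4 → ∅
[13] deliver 4→3 → N3(foll b14 [-])
[14] deliver 3→4 → N4(lead b14 [-])
[15] deliver 4→0 → N0(foll b14 [-])
[16] deliver 0→4 → ∅
[17] deliver 1→0 → ∅
[18] propose(3,'x') → ∅

14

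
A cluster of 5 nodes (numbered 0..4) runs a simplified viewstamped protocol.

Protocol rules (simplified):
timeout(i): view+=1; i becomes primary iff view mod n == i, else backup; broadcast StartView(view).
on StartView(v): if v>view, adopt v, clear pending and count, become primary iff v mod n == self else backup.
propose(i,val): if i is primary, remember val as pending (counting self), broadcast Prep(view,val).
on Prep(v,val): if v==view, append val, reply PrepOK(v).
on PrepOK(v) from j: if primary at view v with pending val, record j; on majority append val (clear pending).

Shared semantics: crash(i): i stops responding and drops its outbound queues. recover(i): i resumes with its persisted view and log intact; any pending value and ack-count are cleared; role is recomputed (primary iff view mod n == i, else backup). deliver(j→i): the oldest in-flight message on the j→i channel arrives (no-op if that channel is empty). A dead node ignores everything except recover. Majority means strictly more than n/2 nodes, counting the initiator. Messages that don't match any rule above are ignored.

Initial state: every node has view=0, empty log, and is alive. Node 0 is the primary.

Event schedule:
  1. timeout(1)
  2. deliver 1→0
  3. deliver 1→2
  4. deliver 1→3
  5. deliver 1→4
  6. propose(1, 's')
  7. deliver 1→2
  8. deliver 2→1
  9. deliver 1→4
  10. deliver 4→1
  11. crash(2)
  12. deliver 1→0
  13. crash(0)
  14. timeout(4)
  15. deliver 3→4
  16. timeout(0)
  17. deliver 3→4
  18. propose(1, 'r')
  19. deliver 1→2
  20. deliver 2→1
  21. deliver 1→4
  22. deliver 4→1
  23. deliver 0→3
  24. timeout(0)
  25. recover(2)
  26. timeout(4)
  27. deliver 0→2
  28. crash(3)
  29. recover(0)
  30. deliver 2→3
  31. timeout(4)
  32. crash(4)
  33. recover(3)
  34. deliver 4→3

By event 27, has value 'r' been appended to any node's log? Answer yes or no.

after 1 — timeout(1): n1:prim/v1/[-]
after 2 — deliver 1→0: n0:back/v1/[-]
after 3 — deliver 1→2: n2:back/v1/[-]
after 4 — deliver 1→3: n3:back/v1/[-]
after 5 — deliver 1→4: n4:back/v1/[-]
after 6 — propose(1,'s'): ·
after 7 — deliver 1→2: n2:back/v1/[s]
after 8 — deliver 2→1: ·
after 9 — deliver 1→4: n4:back/v1/[s]
after 10 — deliver 4→1: n1:prim/v1/[s]
after 11 — crash(2): n2:✗back/v1/[s]
after 12 — deliver 1→0: n0:back/v1/[s]
after 13 — crash(0): n0:✗back/v1/[s]
after 14 — timeout(4): n4:back/v2/[s]
after 15 — deliver 3→4: ·
after 16 — timeout(0): ·
after 17 — deliver 3→4: ·
after 18 — propose(1,'r'): ·
after 19 — deliver 1→2: ·
after 20 — deliver 2→1: ·
after 21 — deliver 1→4: ·
after 22 — deliver 4→1: n1:back/v2/[s]
after 23 — deliver 0→3: ·
after 24 — timeout(0): ·
after 25 — recover(2): n2:back/v1/[s]
after 26 — timeout(4): n4:back/v3/[s]
after 27 — deliver 0→2: ·

no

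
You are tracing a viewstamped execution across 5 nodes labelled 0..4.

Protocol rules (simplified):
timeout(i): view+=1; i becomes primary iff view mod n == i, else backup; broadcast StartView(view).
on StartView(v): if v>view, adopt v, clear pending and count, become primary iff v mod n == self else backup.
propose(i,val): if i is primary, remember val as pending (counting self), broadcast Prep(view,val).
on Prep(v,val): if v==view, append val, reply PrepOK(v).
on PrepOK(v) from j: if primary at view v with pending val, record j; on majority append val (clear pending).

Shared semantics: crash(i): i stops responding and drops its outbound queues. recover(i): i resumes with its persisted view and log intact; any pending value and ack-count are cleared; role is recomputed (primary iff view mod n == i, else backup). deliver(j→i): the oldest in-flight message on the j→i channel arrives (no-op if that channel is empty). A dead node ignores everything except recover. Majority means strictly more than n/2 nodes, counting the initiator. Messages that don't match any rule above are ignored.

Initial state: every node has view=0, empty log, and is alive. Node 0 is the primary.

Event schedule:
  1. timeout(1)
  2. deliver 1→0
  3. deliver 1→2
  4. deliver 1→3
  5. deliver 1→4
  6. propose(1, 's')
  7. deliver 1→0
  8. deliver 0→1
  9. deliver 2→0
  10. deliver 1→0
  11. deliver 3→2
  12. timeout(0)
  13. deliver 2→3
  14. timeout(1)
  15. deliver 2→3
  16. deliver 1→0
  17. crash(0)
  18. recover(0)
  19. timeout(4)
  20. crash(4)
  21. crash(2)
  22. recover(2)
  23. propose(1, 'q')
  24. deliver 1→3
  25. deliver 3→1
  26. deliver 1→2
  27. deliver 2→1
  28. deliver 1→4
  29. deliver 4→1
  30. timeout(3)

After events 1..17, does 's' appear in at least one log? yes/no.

yes

e1 timeout(1): 1[prim,v=1,-]
e2 deliver 1→0: 0[back,v=1,-]
e3 deliver 1→2: 2[back,v=1,-]
e4 deliver 1→3: 3[back,v=1,-]
e5 deliver 1→4: 4[back,v=1,-]
e6 propose(1,'s'): ·
e7 deliver 1→0: 0[back,v=1,s]
e8 deliver 0→1: ·
e9 deliver 2→0: ·
e10 deliver 1→0: ·
e11 deliver 3→2: ·
e12 timeout(0): 0[back,v=2,s]
e13 deliver 2→3: ·
e14 timeout(1): 1[back,v=2,-]
e15 deliver 2→3: ·
e16 deliver 1→0: ·
e17 crash(0): 0[✗back,v=2,s]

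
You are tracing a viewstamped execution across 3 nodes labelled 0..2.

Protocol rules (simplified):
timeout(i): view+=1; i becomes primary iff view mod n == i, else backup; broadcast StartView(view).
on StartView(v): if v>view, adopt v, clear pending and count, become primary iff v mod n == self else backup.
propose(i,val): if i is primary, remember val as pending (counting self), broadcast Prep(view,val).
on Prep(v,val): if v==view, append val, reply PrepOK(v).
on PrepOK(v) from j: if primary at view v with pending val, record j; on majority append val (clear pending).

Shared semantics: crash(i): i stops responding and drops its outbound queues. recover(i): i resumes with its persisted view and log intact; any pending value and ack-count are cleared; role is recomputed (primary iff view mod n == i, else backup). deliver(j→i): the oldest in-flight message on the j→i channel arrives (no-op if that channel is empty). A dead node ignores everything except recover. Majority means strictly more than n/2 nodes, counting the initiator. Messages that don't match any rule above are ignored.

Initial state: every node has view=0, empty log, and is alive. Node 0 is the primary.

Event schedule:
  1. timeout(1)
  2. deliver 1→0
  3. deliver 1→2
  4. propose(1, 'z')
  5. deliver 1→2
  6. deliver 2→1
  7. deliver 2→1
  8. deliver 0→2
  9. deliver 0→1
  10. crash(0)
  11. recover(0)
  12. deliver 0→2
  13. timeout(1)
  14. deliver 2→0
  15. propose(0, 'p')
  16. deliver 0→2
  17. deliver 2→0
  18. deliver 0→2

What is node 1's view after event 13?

after 1 — timeout(1): n1:prim/v1/[-]
after 2 — deliver 1→0: n0:back/v1/[-]
after 3 — deliver 1→2: n2:back/v1/[-]
after 4 — propose(1,'z'): ·
after 5 — deliver 1→2: n2:back/v1/[z]
after 6 — deliver 2→1: n1:prim/v1/[z]
after 7 — deliver 2→1: ·
after 8 — deliver 0→2: ·
after 9 — deliver 0→1: ·
after 10 — crash(0): n0:✗back/v1/[-]
after 11 — recover(0): n0:back/v1/[-]
after 12 — deliver 0→2: ·
after 13 — timeout(1): n1:back/v2/[z]

2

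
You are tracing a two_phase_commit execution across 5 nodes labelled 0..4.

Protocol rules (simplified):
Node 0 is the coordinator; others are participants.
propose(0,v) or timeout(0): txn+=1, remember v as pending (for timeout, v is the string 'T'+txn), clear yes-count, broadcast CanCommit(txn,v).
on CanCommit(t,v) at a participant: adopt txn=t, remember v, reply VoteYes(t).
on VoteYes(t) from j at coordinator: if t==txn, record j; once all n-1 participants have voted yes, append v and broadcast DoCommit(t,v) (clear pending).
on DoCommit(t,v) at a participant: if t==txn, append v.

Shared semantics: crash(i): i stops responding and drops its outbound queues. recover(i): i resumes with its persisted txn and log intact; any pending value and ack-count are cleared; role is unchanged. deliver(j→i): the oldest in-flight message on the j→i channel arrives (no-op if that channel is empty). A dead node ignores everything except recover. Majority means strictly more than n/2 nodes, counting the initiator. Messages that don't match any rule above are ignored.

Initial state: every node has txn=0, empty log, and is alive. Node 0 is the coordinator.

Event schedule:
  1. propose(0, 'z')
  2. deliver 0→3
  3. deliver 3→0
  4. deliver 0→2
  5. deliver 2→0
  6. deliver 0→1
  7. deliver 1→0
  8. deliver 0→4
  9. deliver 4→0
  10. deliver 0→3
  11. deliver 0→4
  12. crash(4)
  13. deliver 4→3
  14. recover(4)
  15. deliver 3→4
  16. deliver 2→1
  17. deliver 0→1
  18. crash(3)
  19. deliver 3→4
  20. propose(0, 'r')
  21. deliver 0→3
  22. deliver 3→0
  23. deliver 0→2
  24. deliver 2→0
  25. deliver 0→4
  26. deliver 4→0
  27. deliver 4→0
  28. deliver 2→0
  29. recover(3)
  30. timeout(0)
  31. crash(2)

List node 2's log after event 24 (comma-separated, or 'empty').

[1] propose(0,'z') → N0(coor t1 [-])
[2] deliver 0→3 → N3(part t1 [-])
[3] deliver 3→0 → ∅
[4] deliver 0→2 → N2(part t1 [-])
[5] deliver 2→0 → ∅
[6] deliver 0→1 → N1(part t1 [-])
[7] deliver 1→0 → ∅
[8] deliver 0→4 → N4(part t1 [-])
[9] deliver 4→0 → N0(coor t1 [z])
[10] deliver 0→3 → N3(part t1 [z])
[11] deliver 0→4 → N4(part t1 [z])
[12] crash(4) → N4(✗part t1 [z])
[13] deliver 4→3 → ∅
[14] recover(4) → N4(part t1 [z])
[15] deliver 3→4 → ∅
[16] deliver 2→1 → ∅
[17] deliver 0→1 → N1(part t1 [z])
[18] crash(3) → N3(✗part t1 [z])
[19] deliver 3→4 → ∅
[20] propose(0,'r') → N0(coor t2 [z])
[21] deliver 0→3 → ∅
[22] deliver 3→0 → ∅
[23] deliver 0→2 → N2(part t1 [z])
[24] deliver 2→0 → ∅

z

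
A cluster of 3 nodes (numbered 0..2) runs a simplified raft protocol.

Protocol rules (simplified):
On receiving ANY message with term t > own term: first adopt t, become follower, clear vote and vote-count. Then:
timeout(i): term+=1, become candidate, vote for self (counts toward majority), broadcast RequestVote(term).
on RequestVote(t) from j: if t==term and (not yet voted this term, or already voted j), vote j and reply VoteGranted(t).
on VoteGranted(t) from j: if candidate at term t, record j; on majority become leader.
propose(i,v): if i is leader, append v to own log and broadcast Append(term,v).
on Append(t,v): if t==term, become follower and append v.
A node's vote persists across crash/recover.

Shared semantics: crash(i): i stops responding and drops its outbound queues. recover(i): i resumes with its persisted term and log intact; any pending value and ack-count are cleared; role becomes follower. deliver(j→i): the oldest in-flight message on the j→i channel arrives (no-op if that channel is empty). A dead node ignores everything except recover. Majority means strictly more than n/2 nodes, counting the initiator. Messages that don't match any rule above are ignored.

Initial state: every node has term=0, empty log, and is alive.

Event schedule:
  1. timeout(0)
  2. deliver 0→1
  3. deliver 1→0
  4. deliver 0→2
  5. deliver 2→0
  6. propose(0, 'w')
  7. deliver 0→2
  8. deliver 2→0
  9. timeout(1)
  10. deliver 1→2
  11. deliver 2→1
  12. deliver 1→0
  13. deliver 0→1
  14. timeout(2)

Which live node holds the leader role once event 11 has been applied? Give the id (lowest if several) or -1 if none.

0

1. timeout(0):  <0:cand t1 ->
2. deliver 0→1:  <1:foll t1 ->
3. deliver 1→0:  <0:lead t1 ->
4. deliver 0→2:  <2:foll t1 ->
5. deliver 2→0:  nop
6. propose(0,'w'):  <0:lead t1 w>
7. deliver 0→2:  <2:foll t1 w>
8. deliver 2→0:  nop
9. timeout(1):  <1:cand t2 ->
10. deliver 1→2:  <2:foll t2 w>
11. deliver 2→1:  <1:lead t2 ->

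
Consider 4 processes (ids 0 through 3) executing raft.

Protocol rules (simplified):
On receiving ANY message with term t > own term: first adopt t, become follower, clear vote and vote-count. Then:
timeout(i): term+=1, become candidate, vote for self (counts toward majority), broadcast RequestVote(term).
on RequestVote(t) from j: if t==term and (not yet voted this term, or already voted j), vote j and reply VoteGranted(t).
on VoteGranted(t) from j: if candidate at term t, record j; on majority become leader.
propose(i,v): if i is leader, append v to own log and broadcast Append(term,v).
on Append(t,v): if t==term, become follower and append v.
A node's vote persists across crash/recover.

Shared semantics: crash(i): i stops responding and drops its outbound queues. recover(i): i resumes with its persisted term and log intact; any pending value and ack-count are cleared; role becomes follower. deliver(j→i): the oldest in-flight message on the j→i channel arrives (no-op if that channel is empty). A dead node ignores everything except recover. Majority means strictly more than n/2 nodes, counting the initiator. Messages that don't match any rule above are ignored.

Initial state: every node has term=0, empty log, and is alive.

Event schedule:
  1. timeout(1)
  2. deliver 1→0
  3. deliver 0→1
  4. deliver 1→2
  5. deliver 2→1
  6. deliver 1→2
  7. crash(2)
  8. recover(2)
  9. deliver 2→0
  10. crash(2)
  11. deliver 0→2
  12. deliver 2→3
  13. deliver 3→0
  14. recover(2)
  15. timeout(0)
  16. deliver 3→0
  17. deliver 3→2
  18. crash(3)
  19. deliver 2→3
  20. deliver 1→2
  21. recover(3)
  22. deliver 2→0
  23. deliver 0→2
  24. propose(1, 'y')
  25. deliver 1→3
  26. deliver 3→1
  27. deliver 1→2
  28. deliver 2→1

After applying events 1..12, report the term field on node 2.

1

1. timeout(1):  <1:cand t1 ->
2. deliver 1→0:  <0:foll t1 ->
3. deliver 0→1:  nop
4. deliver 1→2:  <2:foll t1 ->
5. deliver 2→1:  <1:lead t1 ->
6. deliver 1→2:  nop
7. crash(2):  <2:✗foll t1 ->
8. recover(2):  <2:foll t1 ->
9. deliver 2→0:  nop
10. crash(2):  <2:✗foll t1 ->
11. deliver 0→2:  nop
12. deliver 2→3:  nop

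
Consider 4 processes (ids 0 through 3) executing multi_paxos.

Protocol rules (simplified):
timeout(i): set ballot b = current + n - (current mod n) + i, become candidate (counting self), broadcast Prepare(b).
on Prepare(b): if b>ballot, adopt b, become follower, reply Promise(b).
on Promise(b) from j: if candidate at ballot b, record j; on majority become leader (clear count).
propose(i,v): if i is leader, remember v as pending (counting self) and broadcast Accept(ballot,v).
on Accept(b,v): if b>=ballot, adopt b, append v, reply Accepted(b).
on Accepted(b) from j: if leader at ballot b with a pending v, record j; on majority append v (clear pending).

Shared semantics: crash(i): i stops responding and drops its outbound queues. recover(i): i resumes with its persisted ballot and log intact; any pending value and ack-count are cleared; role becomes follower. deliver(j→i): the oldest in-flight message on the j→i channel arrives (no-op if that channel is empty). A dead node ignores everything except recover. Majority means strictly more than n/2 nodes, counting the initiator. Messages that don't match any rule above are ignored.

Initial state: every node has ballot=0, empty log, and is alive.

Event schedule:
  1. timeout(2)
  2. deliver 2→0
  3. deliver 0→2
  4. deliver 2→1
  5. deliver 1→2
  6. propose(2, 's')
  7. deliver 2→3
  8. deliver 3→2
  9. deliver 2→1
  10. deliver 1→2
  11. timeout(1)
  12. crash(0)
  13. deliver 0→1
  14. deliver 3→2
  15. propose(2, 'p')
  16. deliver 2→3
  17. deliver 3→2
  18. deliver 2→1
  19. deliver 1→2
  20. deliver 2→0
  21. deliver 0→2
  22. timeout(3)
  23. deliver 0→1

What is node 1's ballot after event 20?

9

1. timeout(2):  <2:cand b6 ->
2. deliver 2→0:  <0:foll b6 ->
3. deliver 0→2:  nop
4. deliver 2→1:  <1:foll b6 ->
5. deliver 1→2:  <2:lead b6 ->
6. propose(2,'s'):  nop
7. deliver 2→3:  <3:foll b6 ->
8. deliver 3→2:  nop
9. deliver 2→1:  <1:foll b6 s>
10. deliver 1→2:  nop
11. timeout(1):  <1:cand b9 s>
12. crash(0):  <0:✗foll b6 ->
13. deliver 0→1:  nop
14. deliver 3→2:  nop
15. propose(2,'p'):  nop
16. deliver 2→3:  <3:foll b6 s>
17. deliver 3→2:  nop
18. deliver 2→1:  nop
19. deliver 1→2:  <2:foll b9 ->
20. deliver 2→0:  nop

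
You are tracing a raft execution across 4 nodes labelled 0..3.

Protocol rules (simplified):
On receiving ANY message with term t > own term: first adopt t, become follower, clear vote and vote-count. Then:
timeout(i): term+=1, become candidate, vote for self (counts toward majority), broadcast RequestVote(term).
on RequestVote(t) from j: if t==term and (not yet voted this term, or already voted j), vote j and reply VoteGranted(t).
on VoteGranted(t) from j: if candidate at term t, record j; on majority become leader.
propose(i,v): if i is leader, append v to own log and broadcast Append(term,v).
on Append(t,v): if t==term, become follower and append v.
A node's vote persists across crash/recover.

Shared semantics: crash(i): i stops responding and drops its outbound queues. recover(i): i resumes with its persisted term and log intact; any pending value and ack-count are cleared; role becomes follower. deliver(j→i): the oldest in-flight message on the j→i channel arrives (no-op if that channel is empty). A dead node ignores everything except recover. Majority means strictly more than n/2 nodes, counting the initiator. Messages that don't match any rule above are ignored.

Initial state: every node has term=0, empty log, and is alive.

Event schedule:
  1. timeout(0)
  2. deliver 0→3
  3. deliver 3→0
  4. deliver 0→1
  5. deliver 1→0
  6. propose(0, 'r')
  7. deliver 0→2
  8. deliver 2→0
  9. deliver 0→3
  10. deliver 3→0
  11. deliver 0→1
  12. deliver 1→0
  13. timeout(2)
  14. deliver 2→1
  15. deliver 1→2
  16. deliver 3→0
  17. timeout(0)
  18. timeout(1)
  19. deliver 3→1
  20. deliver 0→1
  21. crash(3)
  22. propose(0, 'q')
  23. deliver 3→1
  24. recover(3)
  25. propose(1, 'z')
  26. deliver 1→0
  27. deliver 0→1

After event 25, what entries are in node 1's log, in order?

e1 timeout(0): 0[cand,t=1,-]
e2 deliver 0→3: 3[foll,t=1,-]
e3 deliver 3→0: ·
e4 deliver 0→1: 1[foll,t=1,-]
e5 deliver 1→0: 0[lead,t=1,-]
e6 propose(0,'r'): 0[lead,t=1,r]
e7 deliver 0→2: 2[foll,t=1,-]
e8 deliver 2→0: ·
e9 deliver 0→3: 3[foll,t=1,r]
e10 deliver 3→0: ·
e11 deliver 0→1: 1[foll,t=1,r]
e12 deliver 1→0: ·
e13 timeout(2): 2[cand,t=2,-]
e14 deliver 2→1: 1[foll,t=2,r]
e15 deliver 1→2: ·
e16 deliver 3→0: ·
e17 timeout(0): 0[cand,t=2,r]
e18 timeout(1): 1[cand,t=3,r]
e19 deliver 3→1: ·
e20 deliver 0→1: ·
e21 crash(3): 3[✗foll,t=1,r]
e22 propose(0,'q'): ·
e23 deliver 3→1: ·
e24 recover(3): 3[foll,t=1,r]
e25 propose(1,'z'): ·

r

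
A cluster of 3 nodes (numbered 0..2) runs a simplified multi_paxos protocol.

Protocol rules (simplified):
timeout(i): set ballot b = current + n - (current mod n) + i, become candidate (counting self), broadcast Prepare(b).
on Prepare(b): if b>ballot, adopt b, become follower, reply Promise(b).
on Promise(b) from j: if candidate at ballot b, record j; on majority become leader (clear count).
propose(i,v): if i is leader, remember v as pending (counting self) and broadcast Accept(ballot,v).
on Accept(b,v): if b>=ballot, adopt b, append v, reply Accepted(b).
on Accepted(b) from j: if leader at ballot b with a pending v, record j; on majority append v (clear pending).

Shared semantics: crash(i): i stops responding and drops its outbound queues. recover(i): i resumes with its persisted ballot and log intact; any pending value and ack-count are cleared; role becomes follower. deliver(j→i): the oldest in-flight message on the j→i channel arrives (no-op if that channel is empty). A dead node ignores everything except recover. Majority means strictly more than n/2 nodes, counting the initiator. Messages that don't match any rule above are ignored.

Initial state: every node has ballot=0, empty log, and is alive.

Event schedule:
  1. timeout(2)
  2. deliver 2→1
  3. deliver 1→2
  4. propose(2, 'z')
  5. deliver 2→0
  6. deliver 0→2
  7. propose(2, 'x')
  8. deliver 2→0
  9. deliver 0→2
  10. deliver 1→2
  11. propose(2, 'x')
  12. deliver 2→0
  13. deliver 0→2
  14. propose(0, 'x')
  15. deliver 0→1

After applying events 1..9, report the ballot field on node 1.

5

[1] timeout(2) → N2(cand b5 [-])
[2] deliver 2→1 → N1(foll b5 [-])
[3] deliver 1→2 → N2(lead b5 [-])
[4] propose(2,'z') → ∅
[5] deliver 2→0 → N0(foll b5 [-])
[6] deliver 0→2 → ∅
[7] propose(2,'x') → ∅
[8] deliver 2→0 → N0(foll b5 [z])
[9] deliver 0→2 → N2(lead b5 [x])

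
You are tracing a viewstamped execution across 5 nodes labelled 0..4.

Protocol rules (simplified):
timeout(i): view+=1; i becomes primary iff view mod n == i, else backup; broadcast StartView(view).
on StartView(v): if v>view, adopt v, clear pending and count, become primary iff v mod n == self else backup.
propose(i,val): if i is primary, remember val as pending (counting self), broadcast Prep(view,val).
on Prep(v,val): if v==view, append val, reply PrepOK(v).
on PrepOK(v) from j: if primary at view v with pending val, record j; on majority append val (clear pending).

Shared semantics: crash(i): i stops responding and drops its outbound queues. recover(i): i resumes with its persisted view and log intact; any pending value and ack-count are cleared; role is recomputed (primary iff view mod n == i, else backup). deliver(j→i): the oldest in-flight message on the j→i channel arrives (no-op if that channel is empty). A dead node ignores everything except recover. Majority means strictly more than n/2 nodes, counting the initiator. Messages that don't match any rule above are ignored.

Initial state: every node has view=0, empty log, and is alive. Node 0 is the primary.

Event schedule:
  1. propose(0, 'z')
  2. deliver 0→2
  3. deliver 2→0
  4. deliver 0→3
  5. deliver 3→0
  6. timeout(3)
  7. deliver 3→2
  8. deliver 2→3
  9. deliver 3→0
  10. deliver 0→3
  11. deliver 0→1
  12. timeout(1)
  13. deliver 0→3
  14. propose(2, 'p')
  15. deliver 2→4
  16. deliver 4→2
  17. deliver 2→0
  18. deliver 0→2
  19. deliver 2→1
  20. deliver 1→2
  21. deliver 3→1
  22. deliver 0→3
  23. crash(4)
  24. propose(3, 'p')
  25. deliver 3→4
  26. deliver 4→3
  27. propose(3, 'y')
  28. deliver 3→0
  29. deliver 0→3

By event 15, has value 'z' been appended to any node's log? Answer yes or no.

yes

e1 propose(0,'z'): ·
e2 deliver 0→2: 2[back,v=0,z]
e3 deliver 2→0: ·
e4 deliver 0→3: 3[back,v=0,z]
e5 deliver 3→0: 0[prim,v=0,z]
e6 timeout(3): 3[back,v=1,z]
e7 deliver 3→2: 2[back,v=1,z]
e8 deliver 2→3: ·
e9 deliver 3→0: 0[back,v=1,z]
e10 deliver 0→3: ·
e11 deliver 0→1: 1[back,v=0,z]
e12 timeout(1): 1[prim,v=1,z]
e13 deliver 0→3: ·
e14 propose(2,'p'): ·
e15 deliver 2→4: ·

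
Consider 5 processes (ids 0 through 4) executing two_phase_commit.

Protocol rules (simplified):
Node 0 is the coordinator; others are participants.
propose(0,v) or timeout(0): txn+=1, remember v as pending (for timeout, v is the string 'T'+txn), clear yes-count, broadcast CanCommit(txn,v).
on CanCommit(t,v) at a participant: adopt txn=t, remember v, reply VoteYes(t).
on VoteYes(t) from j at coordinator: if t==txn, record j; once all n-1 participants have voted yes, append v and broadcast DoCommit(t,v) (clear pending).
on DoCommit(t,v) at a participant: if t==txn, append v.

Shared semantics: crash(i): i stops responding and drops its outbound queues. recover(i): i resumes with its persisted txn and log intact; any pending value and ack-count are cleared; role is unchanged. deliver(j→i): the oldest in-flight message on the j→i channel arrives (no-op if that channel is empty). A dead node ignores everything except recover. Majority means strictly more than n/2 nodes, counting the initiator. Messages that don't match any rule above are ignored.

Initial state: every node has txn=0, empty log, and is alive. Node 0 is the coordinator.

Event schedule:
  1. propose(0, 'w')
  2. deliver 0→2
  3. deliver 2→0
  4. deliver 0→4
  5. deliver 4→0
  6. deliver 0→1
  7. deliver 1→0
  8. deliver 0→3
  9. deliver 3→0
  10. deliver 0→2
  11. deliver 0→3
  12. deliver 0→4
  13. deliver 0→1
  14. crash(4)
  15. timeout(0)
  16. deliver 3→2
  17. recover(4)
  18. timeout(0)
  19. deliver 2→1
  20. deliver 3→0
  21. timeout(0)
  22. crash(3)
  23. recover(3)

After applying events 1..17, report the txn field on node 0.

e1 propose(0,'w'): 0[coor,t=1,-]
e2 deliver 0→2: 2[part,t=1,-]
e3 deliver 2→0: ·
e4 deliver 0→4: 4[part,t=1,-]
e5 deliver 4→0: ·
e6 deliver 0→1: 1[part,t=1,-]
e7 deliver 1→0: ·
e8 deliver 0→3: 3[part,t=1,-]
e9 deliver 3→0: 0[coor,t=1,w]
e10 deliver 0→2: 2[part,t=1,w]
e11 deliver 0→3: 3[part,t=1,w]
e12 deliver 0→4: 4[part,t=1,w]
e13 deliver 0→1: 1[part,t=1,w]
e14 crash(4): 4[✗part,t=1,w]
e15 timeout(0): 0[coor,t=2,w]
e16 deliver 3→2: ·
e17 recover(4): 4[part,t=1,w]

2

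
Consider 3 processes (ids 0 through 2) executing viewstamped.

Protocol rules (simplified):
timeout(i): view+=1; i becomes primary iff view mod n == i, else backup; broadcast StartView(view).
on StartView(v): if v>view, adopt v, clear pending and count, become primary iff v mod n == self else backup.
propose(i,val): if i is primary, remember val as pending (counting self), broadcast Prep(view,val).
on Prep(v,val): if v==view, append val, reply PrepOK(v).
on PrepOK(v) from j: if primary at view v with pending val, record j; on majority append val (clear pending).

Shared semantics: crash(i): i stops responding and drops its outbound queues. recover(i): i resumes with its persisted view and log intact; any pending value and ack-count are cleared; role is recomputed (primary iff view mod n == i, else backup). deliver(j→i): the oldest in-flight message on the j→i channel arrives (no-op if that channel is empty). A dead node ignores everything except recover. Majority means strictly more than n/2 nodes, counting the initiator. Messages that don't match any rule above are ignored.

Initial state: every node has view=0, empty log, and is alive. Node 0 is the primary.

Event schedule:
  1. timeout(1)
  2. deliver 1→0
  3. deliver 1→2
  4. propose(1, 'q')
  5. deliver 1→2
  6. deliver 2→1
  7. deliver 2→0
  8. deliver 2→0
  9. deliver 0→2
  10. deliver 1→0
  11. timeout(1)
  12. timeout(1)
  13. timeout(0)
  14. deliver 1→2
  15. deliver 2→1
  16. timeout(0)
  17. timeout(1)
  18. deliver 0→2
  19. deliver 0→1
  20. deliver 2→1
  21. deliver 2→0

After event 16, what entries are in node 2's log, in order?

[1] timeout(1) → N1(prim v1 [-])
[2] deliver 1→0 → N0(back v1 [-])
[3] deliver 1→2 → N2(back v1 [-])
[4] propose(1,'q') → ∅
[5] deliver 1→2 → N2(back v1 [q])
[6] deliver 2→1 → N1(prim v1 [q])
[7] deliver 2→0 → ∅
[8] deliver 2→0 → ∅
[9] deliver 0→2 → ∅
[10] deliver 1→0 → N0(back v1 [q])
[11] timeout(1) → N1(back v2 [q])
[12] timeout(1) → N1(back v3 [q])
[13] timeout(0) → N0(back v2 [q])
[14] deliver 1→2 → N2(prim v2 [q])
[15] deliver 2→1 → ∅
[16] timeout(0) → N0(prim v3 [q])

q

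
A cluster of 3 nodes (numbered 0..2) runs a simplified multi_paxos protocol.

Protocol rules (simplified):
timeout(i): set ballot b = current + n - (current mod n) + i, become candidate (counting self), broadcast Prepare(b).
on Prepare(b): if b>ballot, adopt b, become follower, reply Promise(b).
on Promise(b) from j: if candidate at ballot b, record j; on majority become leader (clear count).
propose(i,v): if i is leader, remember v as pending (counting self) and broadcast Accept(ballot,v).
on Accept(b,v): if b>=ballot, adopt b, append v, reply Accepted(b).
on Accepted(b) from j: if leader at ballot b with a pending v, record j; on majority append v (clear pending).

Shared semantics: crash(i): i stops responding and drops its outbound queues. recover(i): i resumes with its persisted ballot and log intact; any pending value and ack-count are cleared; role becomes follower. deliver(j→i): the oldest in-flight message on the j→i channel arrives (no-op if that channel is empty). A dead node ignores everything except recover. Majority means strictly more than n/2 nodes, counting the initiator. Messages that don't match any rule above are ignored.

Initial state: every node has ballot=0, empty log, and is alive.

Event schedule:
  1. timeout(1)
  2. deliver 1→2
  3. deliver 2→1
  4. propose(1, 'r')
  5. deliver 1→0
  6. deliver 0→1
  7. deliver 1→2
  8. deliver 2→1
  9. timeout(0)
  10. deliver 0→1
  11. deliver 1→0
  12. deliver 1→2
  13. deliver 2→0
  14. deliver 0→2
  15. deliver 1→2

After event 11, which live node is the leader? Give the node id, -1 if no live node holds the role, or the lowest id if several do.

e1 timeout(1): 1[cand,b=4,-]
e2 deliver 1→2: 2[foll,b=4,-]
e3 deliver 2→1: 1[lead,b=4,-]
e4 propose(1,'r'): ·
e5 deliver 1→0: 0[foll,b=4,-]
e6 deliver 0→1: ·
e7 deliver 1→2: 2[foll,b=4,r]
e8 deliver 2→1: 1[lead,b=4,r]
e9 timeout(0): 0[cand,b=6,-]
e10 deliver 0→1: 1[foll,b=6,r]
e11 deliver 1→0: ·

-1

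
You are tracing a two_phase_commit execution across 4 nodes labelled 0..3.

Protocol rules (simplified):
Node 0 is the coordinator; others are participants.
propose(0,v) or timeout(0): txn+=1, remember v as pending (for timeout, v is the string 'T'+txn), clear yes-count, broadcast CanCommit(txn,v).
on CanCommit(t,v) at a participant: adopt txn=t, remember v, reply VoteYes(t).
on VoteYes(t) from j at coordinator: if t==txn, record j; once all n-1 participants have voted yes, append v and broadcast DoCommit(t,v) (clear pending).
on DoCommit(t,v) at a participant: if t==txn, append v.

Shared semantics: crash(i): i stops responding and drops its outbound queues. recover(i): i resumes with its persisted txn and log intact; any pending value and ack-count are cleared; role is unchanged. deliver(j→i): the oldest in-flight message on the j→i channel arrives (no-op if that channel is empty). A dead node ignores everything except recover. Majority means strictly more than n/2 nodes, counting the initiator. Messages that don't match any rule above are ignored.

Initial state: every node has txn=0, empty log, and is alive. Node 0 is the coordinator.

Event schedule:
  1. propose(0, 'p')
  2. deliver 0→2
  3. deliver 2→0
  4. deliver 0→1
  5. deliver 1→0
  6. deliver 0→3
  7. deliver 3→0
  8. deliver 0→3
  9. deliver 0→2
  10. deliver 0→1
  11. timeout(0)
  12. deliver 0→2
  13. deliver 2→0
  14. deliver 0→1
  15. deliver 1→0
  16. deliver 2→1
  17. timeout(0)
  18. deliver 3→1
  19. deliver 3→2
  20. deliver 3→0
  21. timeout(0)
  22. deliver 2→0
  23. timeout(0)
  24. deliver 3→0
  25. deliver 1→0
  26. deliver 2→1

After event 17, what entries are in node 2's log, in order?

1. propose(0,'p'):  <0:coor t1 ->
2. deliver 0→2:  <2:part t1 ->
3. deliver 2→0:  nop
4. deliver 0→1:  <1:part t1 ->
5. deliver 1→0:  nop
6. deliver 0→3:  <3:part t1 ->
7. deliver 3→0:  <0:coor t1 p>
8. deliver 0→3:  <3:part t1 p>
9. deliver 0→2:  <2:part t1 p>
10. deliver 0→1:  <1:part t1 p>
11. timeout(0):  <0:coor t2 p>
12. deliver 0→2:  <2:part t2 p>
13. deliver 2→0:  nop
14. deliver 0→1:  <1:part t2 p>
15. deliver 1→0:  nop
16. deliver 2→1:  nop
17. timeout(0):  <0:coor t3 p>

p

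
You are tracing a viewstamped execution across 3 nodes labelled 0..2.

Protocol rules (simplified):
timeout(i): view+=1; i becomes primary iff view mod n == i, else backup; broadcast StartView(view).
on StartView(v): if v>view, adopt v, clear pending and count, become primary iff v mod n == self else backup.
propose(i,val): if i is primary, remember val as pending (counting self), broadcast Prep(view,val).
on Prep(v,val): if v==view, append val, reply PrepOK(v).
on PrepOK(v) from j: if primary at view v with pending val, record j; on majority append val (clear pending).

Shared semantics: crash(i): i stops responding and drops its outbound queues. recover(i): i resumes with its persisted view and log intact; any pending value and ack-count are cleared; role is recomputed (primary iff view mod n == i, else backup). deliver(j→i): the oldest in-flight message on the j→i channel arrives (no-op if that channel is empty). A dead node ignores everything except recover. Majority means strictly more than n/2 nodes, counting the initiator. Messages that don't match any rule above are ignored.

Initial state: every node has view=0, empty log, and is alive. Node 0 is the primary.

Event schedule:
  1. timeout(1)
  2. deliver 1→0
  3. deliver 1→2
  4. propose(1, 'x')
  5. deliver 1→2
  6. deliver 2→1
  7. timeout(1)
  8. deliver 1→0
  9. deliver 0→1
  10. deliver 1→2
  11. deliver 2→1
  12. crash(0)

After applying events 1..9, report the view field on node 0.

1

step 1 timeout(1): 1={prim,v=1,log=-}
step 2 deliver 1→0: 0={back,v=1,log=-}
step 3 deliver 1→2: 2={back,v=1,log=-}
step 4 propose(1,'x'): —
step 5 deliver 1→2: 2={back,v=1,log=x}
step 6 deliver 2→1: 1={prim,v=1,log=x}
step 7 timeout(1): 1={back,v=2,log=x}
step 8 deliver 1→0: 0={back,v=1,log=x}
step 9 deliver 0→1: —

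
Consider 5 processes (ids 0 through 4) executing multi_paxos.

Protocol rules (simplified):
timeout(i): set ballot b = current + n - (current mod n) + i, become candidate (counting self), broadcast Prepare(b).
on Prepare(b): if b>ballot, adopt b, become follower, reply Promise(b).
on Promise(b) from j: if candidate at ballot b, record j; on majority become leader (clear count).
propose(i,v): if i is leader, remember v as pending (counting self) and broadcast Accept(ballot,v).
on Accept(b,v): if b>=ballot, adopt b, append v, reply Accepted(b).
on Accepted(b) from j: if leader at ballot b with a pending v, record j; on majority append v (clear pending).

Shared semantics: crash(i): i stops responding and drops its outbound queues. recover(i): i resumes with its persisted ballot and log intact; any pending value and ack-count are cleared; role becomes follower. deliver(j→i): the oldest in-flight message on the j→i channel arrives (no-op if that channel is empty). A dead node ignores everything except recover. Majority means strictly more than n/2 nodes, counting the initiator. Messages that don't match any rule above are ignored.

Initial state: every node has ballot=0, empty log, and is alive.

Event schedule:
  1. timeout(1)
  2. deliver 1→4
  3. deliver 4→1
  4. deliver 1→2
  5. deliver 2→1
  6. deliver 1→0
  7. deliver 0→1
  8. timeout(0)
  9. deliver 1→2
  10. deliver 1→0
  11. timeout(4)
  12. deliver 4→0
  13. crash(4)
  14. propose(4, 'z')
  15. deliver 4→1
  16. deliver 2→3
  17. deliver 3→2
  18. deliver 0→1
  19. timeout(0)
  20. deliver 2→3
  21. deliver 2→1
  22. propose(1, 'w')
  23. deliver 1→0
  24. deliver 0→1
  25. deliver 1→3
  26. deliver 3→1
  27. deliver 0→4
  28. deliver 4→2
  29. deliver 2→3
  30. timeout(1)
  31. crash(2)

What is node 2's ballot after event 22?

after 1 — timeout(1): n1:cand/b6/[-]
after 2 — deliver 1→4: n4:foll/b6/[-]
after 3 — deliver 4→1: ·
after 4 — deliver 1→2: n2:foll/b6/[-]
after 5 — deliver 2→1: n1:lead/b6/[-]
after 6 — deliver 1→0: n0:foll/b6/[-]
after 7 — deliver 0→1: ·
after 8 — timeout(0): n0:cand/b10/[-]
after 9 — deliver 1→2: ·
after 10 — deliver 1→0: ·
after 11 — timeout(4): n4:cand/b14/[-]
after 12 — deliver 4→0: n0:foll/b14/[-]
after 13 — crash(4): n4:✗cand/b14/[-]
after 14 — propose(4,'z'): ·
after 15 — deliver 4→1: ·
after 16 — deliver 2→3: ·
after 17 — deliver 3→2: ·
after 18 — deliver 0→1: n1:foll/b10/[-]
after 19 — timeout(0): n0:cand/b15/[-]
after 20 — deliver 2→3: ·
after 21 — deliver 2→1: ·
after 22 — propose(1,'w'): ·

6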